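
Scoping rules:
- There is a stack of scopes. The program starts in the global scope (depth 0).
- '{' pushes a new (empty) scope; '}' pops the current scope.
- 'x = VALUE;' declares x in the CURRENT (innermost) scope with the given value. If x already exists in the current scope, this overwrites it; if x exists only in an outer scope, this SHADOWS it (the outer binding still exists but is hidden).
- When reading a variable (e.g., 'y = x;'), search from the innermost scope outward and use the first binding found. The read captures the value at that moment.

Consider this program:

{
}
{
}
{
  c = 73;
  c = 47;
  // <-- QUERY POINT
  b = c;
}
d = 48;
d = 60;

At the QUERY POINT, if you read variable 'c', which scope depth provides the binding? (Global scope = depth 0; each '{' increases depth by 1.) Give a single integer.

Answer: 1

Derivation:
Step 1: enter scope (depth=1)
Step 2: exit scope (depth=0)
Step 3: enter scope (depth=1)
Step 4: exit scope (depth=0)
Step 5: enter scope (depth=1)
Step 6: declare c=73 at depth 1
Step 7: declare c=47 at depth 1
Visible at query point: c=47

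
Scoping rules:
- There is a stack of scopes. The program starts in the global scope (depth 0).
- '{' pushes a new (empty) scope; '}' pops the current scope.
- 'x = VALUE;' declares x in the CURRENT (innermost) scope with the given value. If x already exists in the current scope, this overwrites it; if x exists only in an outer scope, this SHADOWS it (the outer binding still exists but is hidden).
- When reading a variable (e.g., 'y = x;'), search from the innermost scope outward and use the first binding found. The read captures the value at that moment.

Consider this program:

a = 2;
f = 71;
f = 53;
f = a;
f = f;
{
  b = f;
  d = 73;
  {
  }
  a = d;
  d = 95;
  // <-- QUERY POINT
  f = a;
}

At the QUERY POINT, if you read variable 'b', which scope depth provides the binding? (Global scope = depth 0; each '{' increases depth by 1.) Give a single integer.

Answer: 1

Derivation:
Step 1: declare a=2 at depth 0
Step 2: declare f=71 at depth 0
Step 3: declare f=53 at depth 0
Step 4: declare f=(read a)=2 at depth 0
Step 5: declare f=(read f)=2 at depth 0
Step 6: enter scope (depth=1)
Step 7: declare b=(read f)=2 at depth 1
Step 8: declare d=73 at depth 1
Step 9: enter scope (depth=2)
Step 10: exit scope (depth=1)
Step 11: declare a=(read d)=73 at depth 1
Step 12: declare d=95 at depth 1
Visible at query point: a=73 b=2 d=95 f=2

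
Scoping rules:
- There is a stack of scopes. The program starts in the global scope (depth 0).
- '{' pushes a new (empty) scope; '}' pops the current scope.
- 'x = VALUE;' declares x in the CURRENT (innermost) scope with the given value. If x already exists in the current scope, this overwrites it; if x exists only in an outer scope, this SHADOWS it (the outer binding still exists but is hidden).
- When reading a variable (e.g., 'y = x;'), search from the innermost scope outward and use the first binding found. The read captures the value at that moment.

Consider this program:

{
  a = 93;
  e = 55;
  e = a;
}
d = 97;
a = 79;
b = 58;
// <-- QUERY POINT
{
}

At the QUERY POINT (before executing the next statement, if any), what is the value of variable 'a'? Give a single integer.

Answer: 79

Derivation:
Step 1: enter scope (depth=1)
Step 2: declare a=93 at depth 1
Step 3: declare e=55 at depth 1
Step 4: declare e=(read a)=93 at depth 1
Step 5: exit scope (depth=0)
Step 6: declare d=97 at depth 0
Step 7: declare a=79 at depth 0
Step 8: declare b=58 at depth 0
Visible at query point: a=79 b=58 d=97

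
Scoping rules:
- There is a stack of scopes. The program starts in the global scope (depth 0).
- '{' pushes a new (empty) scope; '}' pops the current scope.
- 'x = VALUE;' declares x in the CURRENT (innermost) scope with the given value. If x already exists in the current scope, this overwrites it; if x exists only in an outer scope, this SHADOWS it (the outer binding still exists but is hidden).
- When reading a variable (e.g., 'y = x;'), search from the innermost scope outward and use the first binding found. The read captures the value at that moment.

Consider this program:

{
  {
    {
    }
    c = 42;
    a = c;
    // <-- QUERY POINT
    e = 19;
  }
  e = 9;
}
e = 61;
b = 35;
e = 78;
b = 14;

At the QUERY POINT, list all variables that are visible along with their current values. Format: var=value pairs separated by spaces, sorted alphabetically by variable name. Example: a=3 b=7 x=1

Answer: a=42 c=42

Derivation:
Step 1: enter scope (depth=1)
Step 2: enter scope (depth=2)
Step 3: enter scope (depth=3)
Step 4: exit scope (depth=2)
Step 5: declare c=42 at depth 2
Step 6: declare a=(read c)=42 at depth 2
Visible at query point: a=42 c=42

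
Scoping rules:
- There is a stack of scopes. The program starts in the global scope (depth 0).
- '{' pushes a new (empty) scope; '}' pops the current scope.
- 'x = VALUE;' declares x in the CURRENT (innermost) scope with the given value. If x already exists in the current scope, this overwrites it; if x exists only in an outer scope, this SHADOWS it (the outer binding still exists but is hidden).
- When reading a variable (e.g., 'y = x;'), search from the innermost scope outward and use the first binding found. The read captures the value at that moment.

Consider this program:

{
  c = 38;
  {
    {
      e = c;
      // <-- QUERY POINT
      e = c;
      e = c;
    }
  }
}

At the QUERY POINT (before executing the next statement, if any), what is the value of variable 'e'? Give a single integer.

Answer: 38

Derivation:
Step 1: enter scope (depth=1)
Step 2: declare c=38 at depth 1
Step 3: enter scope (depth=2)
Step 4: enter scope (depth=3)
Step 5: declare e=(read c)=38 at depth 3
Visible at query point: c=38 e=38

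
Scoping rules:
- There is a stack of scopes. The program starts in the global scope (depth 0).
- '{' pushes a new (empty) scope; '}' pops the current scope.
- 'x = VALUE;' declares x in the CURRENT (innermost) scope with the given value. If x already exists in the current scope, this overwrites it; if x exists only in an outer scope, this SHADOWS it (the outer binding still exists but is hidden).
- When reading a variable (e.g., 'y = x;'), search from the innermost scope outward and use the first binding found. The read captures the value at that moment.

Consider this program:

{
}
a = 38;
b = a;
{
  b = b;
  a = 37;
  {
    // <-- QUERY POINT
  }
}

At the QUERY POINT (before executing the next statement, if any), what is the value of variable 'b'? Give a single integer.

Step 1: enter scope (depth=1)
Step 2: exit scope (depth=0)
Step 3: declare a=38 at depth 0
Step 4: declare b=(read a)=38 at depth 0
Step 5: enter scope (depth=1)
Step 6: declare b=(read b)=38 at depth 1
Step 7: declare a=37 at depth 1
Step 8: enter scope (depth=2)
Visible at query point: a=37 b=38

Answer: 38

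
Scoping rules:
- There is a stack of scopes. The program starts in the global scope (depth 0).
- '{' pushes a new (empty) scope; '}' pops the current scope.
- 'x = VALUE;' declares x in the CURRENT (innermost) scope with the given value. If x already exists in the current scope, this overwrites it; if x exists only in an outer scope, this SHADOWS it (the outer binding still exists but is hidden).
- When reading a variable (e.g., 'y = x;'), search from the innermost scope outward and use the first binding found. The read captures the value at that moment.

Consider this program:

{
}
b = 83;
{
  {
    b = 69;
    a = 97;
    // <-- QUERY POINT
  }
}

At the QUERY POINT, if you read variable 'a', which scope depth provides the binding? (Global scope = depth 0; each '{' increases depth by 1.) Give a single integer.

Step 1: enter scope (depth=1)
Step 2: exit scope (depth=0)
Step 3: declare b=83 at depth 0
Step 4: enter scope (depth=1)
Step 5: enter scope (depth=2)
Step 6: declare b=69 at depth 2
Step 7: declare a=97 at depth 2
Visible at query point: a=97 b=69

Answer: 2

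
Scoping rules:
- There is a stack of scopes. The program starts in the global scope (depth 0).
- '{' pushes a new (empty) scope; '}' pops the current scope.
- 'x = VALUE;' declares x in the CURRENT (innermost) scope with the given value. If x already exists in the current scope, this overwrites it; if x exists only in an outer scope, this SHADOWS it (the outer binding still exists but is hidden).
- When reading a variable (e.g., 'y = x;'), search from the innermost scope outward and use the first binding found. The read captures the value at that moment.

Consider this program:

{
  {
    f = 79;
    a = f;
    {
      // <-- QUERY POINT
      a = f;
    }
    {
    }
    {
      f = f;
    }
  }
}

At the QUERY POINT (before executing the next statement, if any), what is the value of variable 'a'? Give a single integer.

Step 1: enter scope (depth=1)
Step 2: enter scope (depth=2)
Step 3: declare f=79 at depth 2
Step 4: declare a=(read f)=79 at depth 2
Step 5: enter scope (depth=3)
Visible at query point: a=79 f=79

Answer: 79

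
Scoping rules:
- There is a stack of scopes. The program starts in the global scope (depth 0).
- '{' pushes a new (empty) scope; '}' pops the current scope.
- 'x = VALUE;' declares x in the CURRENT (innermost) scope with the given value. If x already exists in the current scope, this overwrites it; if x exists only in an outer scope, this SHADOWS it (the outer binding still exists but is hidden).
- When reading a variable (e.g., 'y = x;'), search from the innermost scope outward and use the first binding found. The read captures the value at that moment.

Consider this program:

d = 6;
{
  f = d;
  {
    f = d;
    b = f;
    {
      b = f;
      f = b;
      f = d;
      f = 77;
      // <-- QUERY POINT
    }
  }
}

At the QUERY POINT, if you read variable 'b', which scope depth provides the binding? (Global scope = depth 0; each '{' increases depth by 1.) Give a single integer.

Answer: 3

Derivation:
Step 1: declare d=6 at depth 0
Step 2: enter scope (depth=1)
Step 3: declare f=(read d)=6 at depth 1
Step 4: enter scope (depth=2)
Step 5: declare f=(read d)=6 at depth 2
Step 6: declare b=(read f)=6 at depth 2
Step 7: enter scope (depth=3)
Step 8: declare b=(read f)=6 at depth 3
Step 9: declare f=(read b)=6 at depth 3
Step 10: declare f=(read d)=6 at depth 3
Step 11: declare f=77 at depth 3
Visible at query point: b=6 d=6 f=77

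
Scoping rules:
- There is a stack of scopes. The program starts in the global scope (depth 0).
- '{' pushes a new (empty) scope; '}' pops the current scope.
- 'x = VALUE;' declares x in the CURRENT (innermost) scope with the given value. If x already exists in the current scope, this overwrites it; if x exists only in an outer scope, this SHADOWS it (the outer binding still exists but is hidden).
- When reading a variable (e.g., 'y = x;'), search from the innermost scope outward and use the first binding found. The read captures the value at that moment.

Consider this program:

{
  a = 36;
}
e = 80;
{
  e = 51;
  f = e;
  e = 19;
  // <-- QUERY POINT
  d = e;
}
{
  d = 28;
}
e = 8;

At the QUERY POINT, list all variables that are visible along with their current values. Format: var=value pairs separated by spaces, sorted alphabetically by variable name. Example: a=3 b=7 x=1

Step 1: enter scope (depth=1)
Step 2: declare a=36 at depth 1
Step 3: exit scope (depth=0)
Step 4: declare e=80 at depth 0
Step 5: enter scope (depth=1)
Step 6: declare e=51 at depth 1
Step 7: declare f=(read e)=51 at depth 1
Step 8: declare e=19 at depth 1
Visible at query point: e=19 f=51

Answer: e=19 f=51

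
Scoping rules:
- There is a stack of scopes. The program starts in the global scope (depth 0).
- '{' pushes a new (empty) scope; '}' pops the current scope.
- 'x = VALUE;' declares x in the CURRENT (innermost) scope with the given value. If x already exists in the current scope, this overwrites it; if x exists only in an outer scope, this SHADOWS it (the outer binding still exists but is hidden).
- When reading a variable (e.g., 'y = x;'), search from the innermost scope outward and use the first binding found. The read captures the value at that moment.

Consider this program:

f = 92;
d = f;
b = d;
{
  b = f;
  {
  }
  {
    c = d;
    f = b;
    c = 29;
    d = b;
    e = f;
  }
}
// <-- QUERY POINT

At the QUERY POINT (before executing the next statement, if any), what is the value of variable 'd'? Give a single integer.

Step 1: declare f=92 at depth 0
Step 2: declare d=(read f)=92 at depth 0
Step 3: declare b=(read d)=92 at depth 0
Step 4: enter scope (depth=1)
Step 5: declare b=(read f)=92 at depth 1
Step 6: enter scope (depth=2)
Step 7: exit scope (depth=1)
Step 8: enter scope (depth=2)
Step 9: declare c=(read d)=92 at depth 2
Step 10: declare f=(read b)=92 at depth 2
Step 11: declare c=29 at depth 2
Step 12: declare d=(read b)=92 at depth 2
Step 13: declare e=(read f)=92 at depth 2
Step 14: exit scope (depth=1)
Step 15: exit scope (depth=0)
Visible at query point: b=92 d=92 f=92

Answer: 92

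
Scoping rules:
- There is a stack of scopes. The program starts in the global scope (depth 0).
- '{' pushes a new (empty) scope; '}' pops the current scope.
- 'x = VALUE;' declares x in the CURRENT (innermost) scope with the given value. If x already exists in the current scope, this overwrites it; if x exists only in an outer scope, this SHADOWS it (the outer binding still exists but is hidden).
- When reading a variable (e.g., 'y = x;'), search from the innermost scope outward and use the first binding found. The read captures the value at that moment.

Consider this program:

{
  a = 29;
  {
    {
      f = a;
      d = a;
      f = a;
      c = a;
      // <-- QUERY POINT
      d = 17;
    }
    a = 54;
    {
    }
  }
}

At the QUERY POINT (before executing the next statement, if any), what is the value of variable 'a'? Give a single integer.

Step 1: enter scope (depth=1)
Step 2: declare a=29 at depth 1
Step 3: enter scope (depth=2)
Step 4: enter scope (depth=3)
Step 5: declare f=(read a)=29 at depth 3
Step 6: declare d=(read a)=29 at depth 3
Step 7: declare f=(read a)=29 at depth 3
Step 8: declare c=(read a)=29 at depth 3
Visible at query point: a=29 c=29 d=29 f=29

Answer: 29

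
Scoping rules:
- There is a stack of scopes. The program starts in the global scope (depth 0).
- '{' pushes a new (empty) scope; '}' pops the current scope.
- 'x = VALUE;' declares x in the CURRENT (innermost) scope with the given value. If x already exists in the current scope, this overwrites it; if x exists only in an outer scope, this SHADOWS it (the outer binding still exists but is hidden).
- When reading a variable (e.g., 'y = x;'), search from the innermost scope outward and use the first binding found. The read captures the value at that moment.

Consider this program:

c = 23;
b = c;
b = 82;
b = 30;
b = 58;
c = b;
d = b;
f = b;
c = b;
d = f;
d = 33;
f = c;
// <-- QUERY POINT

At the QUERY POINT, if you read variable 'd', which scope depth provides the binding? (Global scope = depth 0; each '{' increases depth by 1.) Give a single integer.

Step 1: declare c=23 at depth 0
Step 2: declare b=(read c)=23 at depth 0
Step 3: declare b=82 at depth 0
Step 4: declare b=30 at depth 0
Step 5: declare b=58 at depth 0
Step 6: declare c=(read b)=58 at depth 0
Step 7: declare d=(read b)=58 at depth 0
Step 8: declare f=(read b)=58 at depth 0
Step 9: declare c=(read b)=58 at depth 0
Step 10: declare d=(read f)=58 at depth 0
Step 11: declare d=33 at depth 0
Step 12: declare f=(read c)=58 at depth 0
Visible at query point: b=58 c=58 d=33 f=58

Answer: 0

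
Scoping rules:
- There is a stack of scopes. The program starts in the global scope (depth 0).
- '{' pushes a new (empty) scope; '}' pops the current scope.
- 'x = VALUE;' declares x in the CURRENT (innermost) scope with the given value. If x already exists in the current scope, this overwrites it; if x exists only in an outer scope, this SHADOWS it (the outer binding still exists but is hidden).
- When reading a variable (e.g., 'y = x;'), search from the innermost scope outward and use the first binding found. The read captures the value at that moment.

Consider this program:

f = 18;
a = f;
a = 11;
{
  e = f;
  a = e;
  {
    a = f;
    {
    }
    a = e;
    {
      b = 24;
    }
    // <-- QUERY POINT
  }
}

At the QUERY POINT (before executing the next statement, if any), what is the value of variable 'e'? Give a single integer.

Answer: 18

Derivation:
Step 1: declare f=18 at depth 0
Step 2: declare a=(read f)=18 at depth 0
Step 3: declare a=11 at depth 0
Step 4: enter scope (depth=1)
Step 5: declare e=(read f)=18 at depth 1
Step 6: declare a=(read e)=18 at depth 1
Step 7: enter scope (depth=2)
Step 8: declare a=(read f)=18 at depth 2
Step 9: enter scope (depth=3)
Step 10: exit scope (depth=2)
Step 11: declare a=(read e)=18 at depth 2
Step 12: enter scope (depth=3)
Step 13: declare b=24 at depth 3
Step 14: exit scope (depth=2)
Visible at query point: a=18 e=18 f=18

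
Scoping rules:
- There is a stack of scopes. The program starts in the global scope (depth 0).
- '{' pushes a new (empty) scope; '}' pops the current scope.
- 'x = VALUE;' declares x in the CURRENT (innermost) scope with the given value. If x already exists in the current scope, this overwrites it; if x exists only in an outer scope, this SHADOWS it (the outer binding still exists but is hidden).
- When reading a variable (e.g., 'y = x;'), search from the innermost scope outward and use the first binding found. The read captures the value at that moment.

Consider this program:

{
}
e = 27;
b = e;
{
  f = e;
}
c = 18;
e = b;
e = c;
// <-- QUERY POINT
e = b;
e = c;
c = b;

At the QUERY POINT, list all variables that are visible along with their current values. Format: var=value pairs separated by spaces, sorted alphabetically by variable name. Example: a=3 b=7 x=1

Answer: b=27 c=18 e=18

Derivation:
Step 1: enter scope (depth=1)
Step 2: exit scope (depth=0)
Step 3: declare e=27 at depth 0
Step 4: declare b=(read e)=27 at depth 0
Step 5: enter scope (depth=1)
Step 6: declare f=(read e)=27 at depth 1
Step 7: exit scope (depth=0)
Step 8: declare c=18 at depth 0
Step 9: declare e=(read b)=27 at depth 0
Step 10: declare e=(read c)=18 at depth 0
Visible at query point: b=27 c=18 e=18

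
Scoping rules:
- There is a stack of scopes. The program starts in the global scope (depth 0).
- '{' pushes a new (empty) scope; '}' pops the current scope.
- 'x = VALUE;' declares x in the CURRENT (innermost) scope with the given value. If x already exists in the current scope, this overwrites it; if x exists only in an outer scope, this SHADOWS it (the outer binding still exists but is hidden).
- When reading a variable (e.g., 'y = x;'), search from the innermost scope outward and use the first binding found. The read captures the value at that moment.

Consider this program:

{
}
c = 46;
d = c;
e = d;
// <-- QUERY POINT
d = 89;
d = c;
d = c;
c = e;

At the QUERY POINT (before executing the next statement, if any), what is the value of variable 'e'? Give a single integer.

Step 1: enter scope (depth=1)
Step 2: exit scope (depth=0)
Step 3: declare c=46 at depth 0
Step 4: declare d=(read c)=46 at depth 0
Step 5: declare e=(read d)=46 at depth 0
Visible at query point: c=46 d=46 e=46

Answer: 46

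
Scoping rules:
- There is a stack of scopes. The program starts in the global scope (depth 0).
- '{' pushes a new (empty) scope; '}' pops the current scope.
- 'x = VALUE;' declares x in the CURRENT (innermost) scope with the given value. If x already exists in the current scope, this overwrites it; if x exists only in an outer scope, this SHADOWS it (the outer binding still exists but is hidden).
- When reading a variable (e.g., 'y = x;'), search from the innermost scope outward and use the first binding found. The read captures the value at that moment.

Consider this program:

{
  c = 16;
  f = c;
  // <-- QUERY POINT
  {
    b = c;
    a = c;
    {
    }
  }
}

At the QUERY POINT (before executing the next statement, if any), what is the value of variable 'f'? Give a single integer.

Answer: 16

Derivation:
Step 1: enter scope (depth=1)
Step 2: declare c=16 at depth 1
Step 3: declare f=(read c)=16 at depth 1
Visible at query point: c=16 f=16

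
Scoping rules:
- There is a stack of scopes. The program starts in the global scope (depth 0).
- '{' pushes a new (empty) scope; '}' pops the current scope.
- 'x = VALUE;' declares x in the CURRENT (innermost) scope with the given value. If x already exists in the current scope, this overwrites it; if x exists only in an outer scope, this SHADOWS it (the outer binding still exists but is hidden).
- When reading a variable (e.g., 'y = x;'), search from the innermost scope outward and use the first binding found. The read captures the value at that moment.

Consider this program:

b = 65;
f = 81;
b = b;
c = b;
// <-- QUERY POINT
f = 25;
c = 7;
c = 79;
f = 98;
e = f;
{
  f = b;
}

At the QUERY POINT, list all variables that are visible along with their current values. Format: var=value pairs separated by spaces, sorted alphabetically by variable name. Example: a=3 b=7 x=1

Answer: b=65 c=65 f=81

Derivation:
Step 1: declare b=65 at depth 0
Step 2: declare f=81 at depth 0
Step 3: declare b=(read b)=65 at depth 0
Step 4: declare c=(read b)=65 at depth 0
Visible at query point: b=65 c=65 f=81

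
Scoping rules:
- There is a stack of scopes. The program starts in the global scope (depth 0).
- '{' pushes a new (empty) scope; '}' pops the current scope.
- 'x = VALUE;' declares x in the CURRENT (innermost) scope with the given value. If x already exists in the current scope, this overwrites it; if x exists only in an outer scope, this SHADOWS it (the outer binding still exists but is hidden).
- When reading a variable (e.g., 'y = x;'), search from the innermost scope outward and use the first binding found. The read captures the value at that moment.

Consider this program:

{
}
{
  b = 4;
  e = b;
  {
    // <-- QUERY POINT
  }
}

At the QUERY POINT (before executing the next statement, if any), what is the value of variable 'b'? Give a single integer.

Answer: 4

Derivation:
Step 1: enter scope (depth=1)
Step 2: exit scope (depth=0)
Step 3: enter scope (depth=1)
Step 4: declare b=4 at depth 1
Step 5: declare e=(read b)=4 at depth 1
Step 6: enter scope (depth=2)
Visible at query point: b=4 e=4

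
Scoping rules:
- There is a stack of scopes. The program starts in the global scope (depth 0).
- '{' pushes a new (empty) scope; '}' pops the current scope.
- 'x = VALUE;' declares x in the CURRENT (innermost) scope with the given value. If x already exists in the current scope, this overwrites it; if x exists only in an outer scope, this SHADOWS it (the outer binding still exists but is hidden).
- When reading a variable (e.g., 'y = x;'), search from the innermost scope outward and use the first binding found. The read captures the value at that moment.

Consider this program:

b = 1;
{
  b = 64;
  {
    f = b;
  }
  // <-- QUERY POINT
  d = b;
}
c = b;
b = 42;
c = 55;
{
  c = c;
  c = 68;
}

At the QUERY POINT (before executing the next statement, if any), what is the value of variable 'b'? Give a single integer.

Step 1: declare b=1 at depth 0
Step 2: enter scope (depth=1)
Step 3: declare b=64 at depth 1
Step 4: enter scope (depth=2)
Step 5: declare f=(read b)=64 at depth 2
Step 6: exit scope (depth=1)
Visible at query point: b=64

Answer: 64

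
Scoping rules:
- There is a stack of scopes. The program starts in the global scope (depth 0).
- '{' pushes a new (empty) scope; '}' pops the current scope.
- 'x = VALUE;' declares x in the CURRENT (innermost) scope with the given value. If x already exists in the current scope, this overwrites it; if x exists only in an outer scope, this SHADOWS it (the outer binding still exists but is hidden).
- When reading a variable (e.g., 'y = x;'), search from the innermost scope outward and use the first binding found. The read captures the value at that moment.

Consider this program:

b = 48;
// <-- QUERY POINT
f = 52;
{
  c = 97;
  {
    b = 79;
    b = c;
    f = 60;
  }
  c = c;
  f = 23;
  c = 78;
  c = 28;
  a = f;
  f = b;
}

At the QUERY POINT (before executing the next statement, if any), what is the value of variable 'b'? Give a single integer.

Answer: 48

Derivation:
Step 1: declare b=48 at depth 0
Visible at query point: b=48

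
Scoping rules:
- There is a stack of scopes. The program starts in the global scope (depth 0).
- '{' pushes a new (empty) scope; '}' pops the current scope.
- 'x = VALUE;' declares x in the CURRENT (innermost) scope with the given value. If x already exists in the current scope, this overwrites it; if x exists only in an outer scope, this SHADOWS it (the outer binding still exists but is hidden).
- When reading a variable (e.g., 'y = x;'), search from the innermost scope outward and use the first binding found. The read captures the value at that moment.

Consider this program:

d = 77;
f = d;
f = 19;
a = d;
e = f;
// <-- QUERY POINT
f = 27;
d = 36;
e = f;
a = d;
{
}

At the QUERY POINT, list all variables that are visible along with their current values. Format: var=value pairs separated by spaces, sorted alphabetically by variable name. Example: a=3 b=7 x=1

Step 1: declare d=77 at depth 0
Step 2: declare f=(read d)=77 at depth 0
Step 3: declare f=19 at depth 0
Step 4: declare a=(read d)=77 at depth 0
Step 5: declare e=(read f)=19 at depth 0
Visible at query point: a=77 d=77 e=19 f=19

Answer: a=77 d=77 e=19 f=19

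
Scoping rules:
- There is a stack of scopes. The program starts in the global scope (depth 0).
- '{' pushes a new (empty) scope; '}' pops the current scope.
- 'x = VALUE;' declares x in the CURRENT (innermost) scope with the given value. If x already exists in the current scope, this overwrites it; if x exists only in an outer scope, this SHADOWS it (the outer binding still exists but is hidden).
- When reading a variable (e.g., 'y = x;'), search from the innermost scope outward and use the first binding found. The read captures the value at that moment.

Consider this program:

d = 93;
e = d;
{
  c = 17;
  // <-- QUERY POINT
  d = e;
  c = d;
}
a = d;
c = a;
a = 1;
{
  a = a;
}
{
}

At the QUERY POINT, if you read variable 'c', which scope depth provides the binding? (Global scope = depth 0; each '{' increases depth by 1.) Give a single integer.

Step 1: declare d=93 at depth 0
Step 2: declare e=(read d)=93 at depth 0
Step 3: enter scope (depth=1)
Step 4: declare c=17 at depth 1
Visible at query point: c=17 d=93 e=93

Answer: 1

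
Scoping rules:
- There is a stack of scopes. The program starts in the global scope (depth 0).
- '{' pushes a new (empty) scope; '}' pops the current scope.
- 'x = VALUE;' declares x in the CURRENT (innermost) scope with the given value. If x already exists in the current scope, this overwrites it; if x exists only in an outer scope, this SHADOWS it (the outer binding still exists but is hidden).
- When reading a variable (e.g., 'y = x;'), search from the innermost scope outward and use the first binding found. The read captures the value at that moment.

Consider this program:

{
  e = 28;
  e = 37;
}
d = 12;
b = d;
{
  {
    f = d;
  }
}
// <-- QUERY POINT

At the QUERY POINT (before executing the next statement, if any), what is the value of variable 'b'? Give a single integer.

Step 1: enter scope (depth=1)
Step 2: declare e=28 at depth 1
Step 3: declare e=37 at depth 1
Step 4: exit scope (depth=0)
Step 5: declare d=12 at depth 0
Step 6: declare b=(read d)=12 at depth 0
Step 7: enter scope (depth=1)
Step 8: enter scope (depth=2)
Step 9: declare f=(read d)=12 at depth 2
Step 10: exit scope (depth=1)
Step 11: exit scope (depth=0)
Visible at query point: b=12 d=12

Answer: 12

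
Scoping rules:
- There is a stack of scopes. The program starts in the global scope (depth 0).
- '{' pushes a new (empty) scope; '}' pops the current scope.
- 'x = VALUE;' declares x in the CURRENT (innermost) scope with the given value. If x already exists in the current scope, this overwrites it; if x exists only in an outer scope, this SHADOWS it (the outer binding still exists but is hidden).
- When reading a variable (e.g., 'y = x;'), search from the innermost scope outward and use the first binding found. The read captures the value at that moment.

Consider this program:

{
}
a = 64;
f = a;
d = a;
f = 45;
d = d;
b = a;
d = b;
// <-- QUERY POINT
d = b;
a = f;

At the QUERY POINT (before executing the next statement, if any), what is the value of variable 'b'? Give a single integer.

Step 1: enter scope (depth=1)
Step 2: exit scope (depth=0)
Step 3: declare a=64 at depth 0
Step 4: declare f=(read a)=64 at depth 0
Step 5: declare d=(read a)=64 at depth 0
Step 6: declare f=45 at depth 0
Step 7: declare d=(read d)=64 at depth 0
Step 8: declare b=(read a)=64 at depth 0
Step 9: declare d=(read b)=64 at depth 0
Visible at query point: a=64 b=64 d=64 f=45

Answer: 64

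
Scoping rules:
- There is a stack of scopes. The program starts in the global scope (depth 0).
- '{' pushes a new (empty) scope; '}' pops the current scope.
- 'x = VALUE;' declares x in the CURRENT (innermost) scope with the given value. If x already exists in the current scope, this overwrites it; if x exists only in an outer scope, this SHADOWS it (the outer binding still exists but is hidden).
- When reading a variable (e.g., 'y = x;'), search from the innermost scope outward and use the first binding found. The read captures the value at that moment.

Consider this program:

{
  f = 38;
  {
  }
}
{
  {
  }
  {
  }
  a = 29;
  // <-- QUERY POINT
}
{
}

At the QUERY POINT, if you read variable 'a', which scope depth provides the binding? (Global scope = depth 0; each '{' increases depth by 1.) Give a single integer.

Answer: 1

Derivation:
Step 1: enter scope (depth=1)
Step 2: declare f=38 at depth 1
Step 3: enter scope (depth=2)
Step 4: exit scope (depth=1)
Step 5: exit scope (depth=0)
Step 6: enter scope (depth=1)
Step 7: enter scope (depth=2)
Step 8: exit scope (depth=1)
Step 9: enter scope (depth=2)
Step 10: exit scope (depth=1)
Step 11: declare a=29 at depth 1
Visible at query point: a=29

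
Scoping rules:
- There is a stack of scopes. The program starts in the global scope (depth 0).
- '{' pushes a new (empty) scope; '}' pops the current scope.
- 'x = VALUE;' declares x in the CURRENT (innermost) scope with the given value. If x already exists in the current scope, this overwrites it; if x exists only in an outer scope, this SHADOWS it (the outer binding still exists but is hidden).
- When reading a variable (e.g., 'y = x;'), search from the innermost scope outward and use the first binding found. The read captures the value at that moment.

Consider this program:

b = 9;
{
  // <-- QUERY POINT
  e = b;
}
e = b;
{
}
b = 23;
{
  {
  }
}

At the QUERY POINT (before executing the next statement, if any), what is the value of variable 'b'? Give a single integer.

Step 1: declare b=9 at depth 0
Step 2: enter scope (depth=1)
Visible at query point: b=9

Answer: 9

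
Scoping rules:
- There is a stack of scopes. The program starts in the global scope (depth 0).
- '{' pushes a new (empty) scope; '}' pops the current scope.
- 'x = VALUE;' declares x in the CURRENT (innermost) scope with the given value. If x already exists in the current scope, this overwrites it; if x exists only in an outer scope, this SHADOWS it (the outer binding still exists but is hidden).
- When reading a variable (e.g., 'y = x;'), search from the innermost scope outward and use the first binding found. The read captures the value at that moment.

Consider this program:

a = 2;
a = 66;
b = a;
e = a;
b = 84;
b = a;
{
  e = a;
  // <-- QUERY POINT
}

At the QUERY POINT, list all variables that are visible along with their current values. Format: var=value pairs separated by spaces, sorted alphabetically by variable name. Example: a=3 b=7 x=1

Answer: a=66 b=66 e=66

Derivation:
Step 1: declare a=2 at depth 0
Step 2: declare a=66 at depth 0
Step 3: declare b=(read a)=66 at depth 0
Step 4: declare e=(read a)=66 at depth 0
Step 5: declare b=84 at depth 0
Step 6: declare b=(read a)=66 at depth 0
Step 7: enter scope (depth=1)
Step 8: declare e=(read a)=66 at depth 1
Visible at query point: a=66 b=66 e=66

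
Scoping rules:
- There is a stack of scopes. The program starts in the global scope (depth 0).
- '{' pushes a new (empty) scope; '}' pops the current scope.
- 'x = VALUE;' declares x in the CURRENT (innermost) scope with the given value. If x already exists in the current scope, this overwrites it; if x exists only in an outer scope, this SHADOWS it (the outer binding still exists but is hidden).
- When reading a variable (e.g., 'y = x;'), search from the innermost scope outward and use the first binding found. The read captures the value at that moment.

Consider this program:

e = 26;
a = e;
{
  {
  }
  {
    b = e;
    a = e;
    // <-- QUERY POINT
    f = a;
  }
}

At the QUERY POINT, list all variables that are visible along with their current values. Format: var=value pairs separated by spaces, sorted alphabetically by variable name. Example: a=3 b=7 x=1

Step 1: declare e=26 at depth 0
Step 2: declare a=(read e)=26 at depth 0
Step 3: enter scope (depth=1)
Step 4: enter scope (depth=2)
Step 5: exit scope (depth=1)
Step 6: enter scope (depth=2)
Step 7: declare b=(read e)=26 at depth 2
Step 8: declare a=(read e)=26 at depth 2
Visible at query point: a=26 b=26 e=26

Answer: a=26 b=26 e=26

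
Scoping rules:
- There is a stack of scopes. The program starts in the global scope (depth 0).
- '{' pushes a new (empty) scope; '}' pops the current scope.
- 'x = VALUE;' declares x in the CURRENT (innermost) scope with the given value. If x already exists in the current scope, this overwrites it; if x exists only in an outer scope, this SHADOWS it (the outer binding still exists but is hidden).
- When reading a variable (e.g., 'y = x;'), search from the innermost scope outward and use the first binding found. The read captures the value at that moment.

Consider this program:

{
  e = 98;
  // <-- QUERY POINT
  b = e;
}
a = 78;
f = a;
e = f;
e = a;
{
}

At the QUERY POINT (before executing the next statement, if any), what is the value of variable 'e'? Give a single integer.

Answer: 98

Derivation:
Step 1: enter scope (depth=1)
Step 2: declare e=98 at depth 1
Visible at query point: e=98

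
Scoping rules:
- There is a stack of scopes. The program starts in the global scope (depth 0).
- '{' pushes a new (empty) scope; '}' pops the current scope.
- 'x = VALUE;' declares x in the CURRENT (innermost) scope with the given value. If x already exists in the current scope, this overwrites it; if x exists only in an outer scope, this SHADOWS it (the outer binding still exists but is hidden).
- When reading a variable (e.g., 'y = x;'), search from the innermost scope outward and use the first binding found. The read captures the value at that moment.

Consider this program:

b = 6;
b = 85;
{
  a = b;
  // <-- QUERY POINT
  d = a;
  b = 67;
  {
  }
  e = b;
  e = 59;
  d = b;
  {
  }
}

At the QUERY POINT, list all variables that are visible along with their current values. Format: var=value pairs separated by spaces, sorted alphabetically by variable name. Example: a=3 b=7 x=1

Step 1: declare b=6 at depth 0
Step 2: declare b=85 at depth 0
Step 3: enter scope (depth=1)
Step 4: declare a=(read b)=85 at depth 1
Visible at query point: a=85 b=85

Answer: a=85 b=85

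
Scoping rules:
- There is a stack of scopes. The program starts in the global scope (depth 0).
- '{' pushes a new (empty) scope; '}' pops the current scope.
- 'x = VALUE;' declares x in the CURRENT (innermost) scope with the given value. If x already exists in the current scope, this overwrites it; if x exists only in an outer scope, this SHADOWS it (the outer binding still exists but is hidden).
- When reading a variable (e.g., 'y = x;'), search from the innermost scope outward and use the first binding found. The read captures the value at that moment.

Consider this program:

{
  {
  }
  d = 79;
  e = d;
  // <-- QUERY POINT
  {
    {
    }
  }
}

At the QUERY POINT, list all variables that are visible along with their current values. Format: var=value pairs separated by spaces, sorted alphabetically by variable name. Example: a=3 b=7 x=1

Answer: d=79 e=79

Derivation:
Step 1: enter scope (depth=1)
Step 2: enter scope (depth=2)
Step 3: exit scope (depth=1)
Step 4: declare d=79 at depth 1
Step 5: declare e=(read d)=79 at depth 1
Visible at query point: d=79 e=79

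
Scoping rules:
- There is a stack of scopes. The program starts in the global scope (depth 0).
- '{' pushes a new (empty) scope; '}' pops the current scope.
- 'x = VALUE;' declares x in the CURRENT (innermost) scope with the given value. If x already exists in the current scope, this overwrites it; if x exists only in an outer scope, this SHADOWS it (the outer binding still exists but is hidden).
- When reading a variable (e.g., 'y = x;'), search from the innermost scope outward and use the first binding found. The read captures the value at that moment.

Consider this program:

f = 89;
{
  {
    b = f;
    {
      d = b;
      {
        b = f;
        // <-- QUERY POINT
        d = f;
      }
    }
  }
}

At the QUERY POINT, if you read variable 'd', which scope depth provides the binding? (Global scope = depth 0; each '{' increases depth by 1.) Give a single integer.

Answer: 3

Derivation:
Step 1: declare f=89 at depth 0
Step 2: enter scope (depth=1)
Step 3: enter scope (depth=2)
Step 4: declare b=(read f)=89 at depth 2
Step 5: enter scope (depth=3)
Step 6: declare d=(read b)=89 at depth 3
Step 7: enter scope (depth=4)
Step 8: declare b=(read f)=89 at depth 4
Visible at query point: b=89 d=89 f=89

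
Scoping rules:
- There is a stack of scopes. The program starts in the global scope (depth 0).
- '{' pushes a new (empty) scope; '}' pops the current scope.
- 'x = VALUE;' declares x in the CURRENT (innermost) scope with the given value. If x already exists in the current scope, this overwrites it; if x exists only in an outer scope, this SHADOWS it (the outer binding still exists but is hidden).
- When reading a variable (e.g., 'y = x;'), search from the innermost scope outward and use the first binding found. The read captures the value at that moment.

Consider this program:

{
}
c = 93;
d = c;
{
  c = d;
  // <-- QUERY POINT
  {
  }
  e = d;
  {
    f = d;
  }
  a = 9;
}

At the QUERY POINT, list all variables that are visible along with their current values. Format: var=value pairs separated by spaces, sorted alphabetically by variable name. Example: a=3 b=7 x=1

Answer: c=93 d=93

Derivation:
Step 1: enter scope (depth=1)
Step 2: exit scope (depth=0)
Step 3: declare c=93 at depth 0
Step 4: declare d=(read c)=93 at depth 0
Step 5: enter scope (depth=1)
Step 6: declare c=(read d)=93 at depth 1
Visible at query point: c=93 d=93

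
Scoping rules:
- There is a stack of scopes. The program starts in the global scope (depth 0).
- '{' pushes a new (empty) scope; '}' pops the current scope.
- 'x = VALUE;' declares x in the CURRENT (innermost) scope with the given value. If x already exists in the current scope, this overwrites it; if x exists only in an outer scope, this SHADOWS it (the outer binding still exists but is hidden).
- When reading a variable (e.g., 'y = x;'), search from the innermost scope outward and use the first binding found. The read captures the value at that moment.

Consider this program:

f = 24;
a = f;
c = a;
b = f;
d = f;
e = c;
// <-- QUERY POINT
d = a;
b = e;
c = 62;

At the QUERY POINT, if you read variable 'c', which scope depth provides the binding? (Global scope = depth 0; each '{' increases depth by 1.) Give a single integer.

Step 1: declare f=24 at depth 0
Step 2: declare a=(read f)=24 at depth 0
Step 3: declare c=(read a)=24 at depth 0
Step 4: declare b=(read f)=24 at depth 0
Step 5: declare d=(read f)=24 at depth 0
Step 6: declare e=(read c)=24 at depth 0
Visible at query point: a=24 b=24 c=24 d=24 e=24 f=24

Answer: 0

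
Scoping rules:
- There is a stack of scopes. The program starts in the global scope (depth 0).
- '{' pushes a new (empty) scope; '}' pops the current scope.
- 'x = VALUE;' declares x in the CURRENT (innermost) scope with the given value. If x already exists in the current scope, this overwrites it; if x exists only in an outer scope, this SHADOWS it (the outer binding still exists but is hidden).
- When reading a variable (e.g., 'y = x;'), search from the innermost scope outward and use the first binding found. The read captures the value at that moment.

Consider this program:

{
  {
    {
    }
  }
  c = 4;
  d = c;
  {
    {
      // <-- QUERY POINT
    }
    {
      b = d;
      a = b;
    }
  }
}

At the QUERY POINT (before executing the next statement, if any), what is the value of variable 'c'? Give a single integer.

Step 1: enter scope (depth=1)
Step 2: enter scope (depth=2)
Step 3: enter scope (depth=3)
Step 4: exit scope (depth=2)
Step 5: exit scope (depth=1)
Step 6: declare c=4 at depth 1
Step 7: declare d=(read c)=4 at depth 1
Step 8: enter scope (depth=2)
Step 9: enter scope (depth=3)
Visible at query point: c=4 d=4

Answer: 4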